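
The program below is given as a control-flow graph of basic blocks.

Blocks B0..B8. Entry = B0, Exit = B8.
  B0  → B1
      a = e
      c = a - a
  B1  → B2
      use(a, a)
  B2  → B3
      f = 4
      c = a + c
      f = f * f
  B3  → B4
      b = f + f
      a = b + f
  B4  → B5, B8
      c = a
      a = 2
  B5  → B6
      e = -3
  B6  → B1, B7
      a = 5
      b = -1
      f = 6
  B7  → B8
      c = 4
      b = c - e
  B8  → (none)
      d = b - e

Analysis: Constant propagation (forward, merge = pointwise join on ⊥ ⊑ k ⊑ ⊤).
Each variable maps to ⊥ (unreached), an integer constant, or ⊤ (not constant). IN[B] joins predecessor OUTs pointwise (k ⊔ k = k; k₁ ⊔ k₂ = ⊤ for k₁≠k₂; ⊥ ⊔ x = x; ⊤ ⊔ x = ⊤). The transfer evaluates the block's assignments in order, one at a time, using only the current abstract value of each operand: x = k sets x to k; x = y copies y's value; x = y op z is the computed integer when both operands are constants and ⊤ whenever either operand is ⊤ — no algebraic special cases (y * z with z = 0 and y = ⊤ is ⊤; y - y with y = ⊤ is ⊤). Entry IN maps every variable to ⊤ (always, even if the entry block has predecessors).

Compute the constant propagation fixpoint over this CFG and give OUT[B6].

Per-block solution:
  B0: | IN=(all ⊤) | OUT=(all ⊤)
  B1: | IN=(all ⊤) | OUT=(all ⊤)
  B2: | IN=(all ⊤) | OUT={f:16; rest ⊤}
  B3: | IN={f:16; rest ⊤} | OUT={a:48, b:32, f:16; rest ⊤}
  B4: | IN={a:48, b:32, f:16; rest ⊤} | OUT={a:2, b:32, c:48, f:16; rest ⊤}
  B5: | IN={a:2, b:32, c:48, f:16; rest ⊤} | OUT={a:2, b:32, c:48, e:-3, f:16; rest ⊤}
  B6: | IN={a:2, b:32, c:48, e:-3, f:16; rest ⊤} | OUT={a:5, b:-1, c:48, e:-3, f:6; rest ⊤}
  B7: | IN={a:5, b:-1, c:48, e:-3, f:6; rest ⊤} | OUT={a:5, b:7, c:4, e:-3, f:6; rest ⊤}
  B8: | IN=(all ⊤) | OUT=(all ⊤)

Merge at B6: IN[B6] = OUT[B5] = {a: 2, b: 32, c: 48, d: ⊤, e: -3, f: 16}
Applying B6's transfer function to that IN value gives OUT[B6] (row B6 above).

Answer: {a: 5, b: -1, c: 48, d: ⊤, e: -3, f: 6}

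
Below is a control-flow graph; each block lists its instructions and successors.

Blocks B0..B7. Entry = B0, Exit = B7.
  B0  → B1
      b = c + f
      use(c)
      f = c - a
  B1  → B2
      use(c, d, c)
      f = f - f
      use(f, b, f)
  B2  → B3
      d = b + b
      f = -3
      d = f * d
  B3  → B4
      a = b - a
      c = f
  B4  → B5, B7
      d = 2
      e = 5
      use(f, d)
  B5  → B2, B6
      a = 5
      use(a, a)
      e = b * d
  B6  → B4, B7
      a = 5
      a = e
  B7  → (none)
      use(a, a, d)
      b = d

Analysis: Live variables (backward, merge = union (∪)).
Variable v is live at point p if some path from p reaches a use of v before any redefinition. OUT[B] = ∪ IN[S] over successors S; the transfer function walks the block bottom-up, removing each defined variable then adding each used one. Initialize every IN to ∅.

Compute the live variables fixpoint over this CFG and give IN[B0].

Converged values:
  B0:  IN={a, c, d, f}  OUT={a, b, c, d, f}
  B1:  IN={a, b, c, d, f}  OUT={a, b}
  B2:  IN={a, b}  OUT={a, b, f}
  B3:  IN={a, b, f}  OUT={a, b, f}
  B4:  IN={a, b, f}  OUT={a, b, d, f}
  B5:  IN={b, d, f}  OUT={a, b, d, e, f}
  B6:  IN={b, d, e, f}  OUT={a, b, d, f}
  B7:  IN={a, d}  OUT={}

Merge at B0: OUT[B0] = IN[B1] = {a, b, c, d, f}
Applying B0's transfer function to that OUT value gives IN[B0] (row B0 above).

Answer: {a, c, d, f}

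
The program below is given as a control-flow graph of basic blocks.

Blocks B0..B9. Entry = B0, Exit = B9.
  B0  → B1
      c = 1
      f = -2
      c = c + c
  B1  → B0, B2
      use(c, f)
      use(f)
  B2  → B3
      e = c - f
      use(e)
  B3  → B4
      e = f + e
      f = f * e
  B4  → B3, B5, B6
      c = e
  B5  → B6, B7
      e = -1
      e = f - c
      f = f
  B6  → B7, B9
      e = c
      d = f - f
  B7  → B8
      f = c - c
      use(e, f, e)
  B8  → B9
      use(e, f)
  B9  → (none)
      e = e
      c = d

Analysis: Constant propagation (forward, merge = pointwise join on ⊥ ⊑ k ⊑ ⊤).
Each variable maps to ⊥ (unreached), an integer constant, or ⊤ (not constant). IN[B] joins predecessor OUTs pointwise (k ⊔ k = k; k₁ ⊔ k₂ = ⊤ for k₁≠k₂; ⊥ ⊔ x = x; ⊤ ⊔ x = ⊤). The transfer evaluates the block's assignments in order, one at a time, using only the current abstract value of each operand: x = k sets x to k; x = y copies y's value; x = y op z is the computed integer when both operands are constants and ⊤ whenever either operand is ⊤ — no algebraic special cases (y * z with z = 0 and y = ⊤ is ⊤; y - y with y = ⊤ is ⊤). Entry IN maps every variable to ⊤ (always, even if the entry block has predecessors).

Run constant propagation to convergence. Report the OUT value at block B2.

Answer: {a: ⊤, b: ⊤, c: 2, d: ⊤, e: 4, f: -2}

Trace:
Fixpoint table:
  B0:   IN=(all ⊤)   OUT={c:2, f:-2; rest ⊤}
  B1:   IN={c:2, f:-2; rest ⊤}   OUT={c:2, f:-2; rest ⊤}
  B2:   IN={c:2, f:-2; rest ⊤}   OUT={c:2, e:4, f:-2; rest ⊤}
  B3:   IN=(all ⊤)   OUT=(all ⊤)
  B4:   IN=(all ⊤)   OUT=(all ⊤)
  B5:   IN=(all ⊤)   OUT=(all ⊤)
  B6:   IN=(all ⊤)   OUT=(all ⊤)
  B7:   IN=(all ⊤)   OUT=(all ⊤)
  B8:   IN=(all ⊤)   OUT=(all ⊤)
  B9:   IN=(all ⊤)   OUT=(all ⊤)

Merge at B2: IN[B2] = OUT[B1] = {a: ⊤, b: ⊤, c: 2, d: ⊤, e: ⊤, f: -2}
Applying B2's transfer function to that IN value gives OUT[B2] (row B2 above).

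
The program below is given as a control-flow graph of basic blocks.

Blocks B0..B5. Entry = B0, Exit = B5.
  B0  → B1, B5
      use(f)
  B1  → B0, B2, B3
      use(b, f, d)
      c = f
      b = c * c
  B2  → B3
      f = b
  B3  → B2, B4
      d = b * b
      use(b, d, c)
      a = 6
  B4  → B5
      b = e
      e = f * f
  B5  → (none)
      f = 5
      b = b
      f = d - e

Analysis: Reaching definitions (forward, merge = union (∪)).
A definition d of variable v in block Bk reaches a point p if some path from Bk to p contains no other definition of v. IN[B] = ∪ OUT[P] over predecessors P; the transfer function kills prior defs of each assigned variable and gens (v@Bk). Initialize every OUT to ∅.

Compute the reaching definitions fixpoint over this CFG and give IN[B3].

Answer: {a@B3, b@B1, c@B1, d@B3, f@B2}

Trace:
Per-block solution:
  B0:  IN={b@B1, c@B1}  OUT={b@B1, c@B1}
  B1:  IN={b@B1, c@B1}  OUT={b@B1, c@B1}
  B2:  IN={a@B3, b@B1, c@B1, d@B3, f@B2}  OUT={a@B3, b@B1, c@B1, d@B3, f@B2}
  B3:  IN={a@B3, b@B1, c@B1, d@B3, f@B2}  OUT={a@B3, b@B1, c@B1, d@B3, f@B2}
  B4:  IN={a@B3, b@B1, c@B1, d@B3, f@B2}  OUT={a@B3, b@B4, c@B1, d@B3, e@B4, f@B2}
  B5:  IN={a@B3, b@B1, b@B4, c@B1, d@B3, e@B4, f@B2}  OUT={a@B3, b@B5, c@B1, d@B3, e@B4, f@B5}

Merge at B3: IN[B3] = OUT[B1] ⊔ OUT[B2] = {a@B3, b@B1, c@B1, d@B3, f@B2}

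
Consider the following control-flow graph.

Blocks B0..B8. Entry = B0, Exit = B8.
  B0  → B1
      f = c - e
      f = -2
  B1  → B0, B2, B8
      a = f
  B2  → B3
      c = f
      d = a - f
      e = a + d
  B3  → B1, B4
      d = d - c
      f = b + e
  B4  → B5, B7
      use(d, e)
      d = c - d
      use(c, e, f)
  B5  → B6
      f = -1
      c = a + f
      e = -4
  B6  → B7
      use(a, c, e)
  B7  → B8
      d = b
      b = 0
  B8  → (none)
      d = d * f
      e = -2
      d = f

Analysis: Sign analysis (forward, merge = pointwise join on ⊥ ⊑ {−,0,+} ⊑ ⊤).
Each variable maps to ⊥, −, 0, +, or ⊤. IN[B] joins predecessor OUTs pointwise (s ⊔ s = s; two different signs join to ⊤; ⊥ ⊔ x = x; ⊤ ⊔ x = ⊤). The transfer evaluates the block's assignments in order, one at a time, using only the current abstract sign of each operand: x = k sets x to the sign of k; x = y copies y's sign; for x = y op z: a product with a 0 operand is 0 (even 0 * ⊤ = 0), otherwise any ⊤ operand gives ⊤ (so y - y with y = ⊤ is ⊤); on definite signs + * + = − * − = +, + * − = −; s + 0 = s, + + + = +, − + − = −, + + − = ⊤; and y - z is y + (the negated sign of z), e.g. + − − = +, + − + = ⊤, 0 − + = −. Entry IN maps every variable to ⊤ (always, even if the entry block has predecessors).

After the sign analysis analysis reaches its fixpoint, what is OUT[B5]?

Fixpoint table:
  B0: | IN=(all ⊤) | OUT={f:-; rest ⊤}
  B1: | IN=(all ⊤) | OUT=(all ⊤)
  B2: | IN=(all ⊤) | OUT=(all ⊤)
  B3: | IN=(all ⊤) | OUT=(all ⊤)
  B4: | IN=(all ⊤) | OUT=(all ⊤)
  B5: | IN=(all ⊤) | OUT={e:-, f:-; rest ⊤}
  B6: | IN={e:-, f:-; rest ⊤} | OUT={e:-, f:-; rest ⊤}
  B7: | IN=(all ⊤) | OUT={b:0; rest ⊤}
  B8: | IN=(all ⊤) | OUT={e:-; rest ⊤}

Merge at B5: IN[B5] = OUT[B4] = {a: ⊤, b: ⊤, c: ⊤, d: ⊤, e: ⊤, f: ⊤}
Applying B5's transfer function to that IN value gives OUT[B5] (row B5 above).

Answer: {a: ⊤, b: ⊤, c: ⊤, d: ⊤, e: -, f: -}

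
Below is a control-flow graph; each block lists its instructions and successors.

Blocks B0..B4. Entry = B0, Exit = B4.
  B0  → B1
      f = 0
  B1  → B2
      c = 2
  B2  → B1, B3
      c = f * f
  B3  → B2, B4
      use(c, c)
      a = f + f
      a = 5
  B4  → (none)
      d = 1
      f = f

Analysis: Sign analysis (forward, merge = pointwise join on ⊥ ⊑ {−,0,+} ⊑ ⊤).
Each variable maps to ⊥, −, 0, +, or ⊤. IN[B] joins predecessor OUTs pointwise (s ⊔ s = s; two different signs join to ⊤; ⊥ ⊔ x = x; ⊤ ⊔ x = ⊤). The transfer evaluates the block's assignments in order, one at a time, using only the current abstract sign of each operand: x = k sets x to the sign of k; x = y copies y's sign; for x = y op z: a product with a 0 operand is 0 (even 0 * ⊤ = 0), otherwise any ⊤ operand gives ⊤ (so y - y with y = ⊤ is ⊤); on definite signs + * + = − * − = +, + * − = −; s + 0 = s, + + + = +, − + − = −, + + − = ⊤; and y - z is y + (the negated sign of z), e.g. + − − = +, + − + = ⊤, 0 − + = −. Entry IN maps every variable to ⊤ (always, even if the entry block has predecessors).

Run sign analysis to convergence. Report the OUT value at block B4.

Fixpoint table:
  B0:  IN=(all ⊤)  OUT={f:0; rest ⊤}
  B1:  IN={f:0; rest ⊤}  OUT={c:+, f:0; rest ⊤}
  B2:  IN={f:0; rest ⊤}  OUT={c:0, f:0; rest ⊤}
  B3:  IN={c:0, f:0; rest ⊤}  OUT={a:+, c:0, f:0; rest ⊤}
  B4:  IN={a:+, c:0, f:0; rest ⊤}  OUT={a:+, c:0, d:+, f:0; rest ⊤}

Merge at B4: IN[B4] = OUT[B3] = {a: +, b: ⊤, c: 0, d: ⊤, e: ⊤, f: 0}
Applying B4's transfer function to that IN value gives OUT[B4] (row B4 above).

Answer: {a: +, b: ⊤, c: 0, d: +, e: ⊤, f: 0}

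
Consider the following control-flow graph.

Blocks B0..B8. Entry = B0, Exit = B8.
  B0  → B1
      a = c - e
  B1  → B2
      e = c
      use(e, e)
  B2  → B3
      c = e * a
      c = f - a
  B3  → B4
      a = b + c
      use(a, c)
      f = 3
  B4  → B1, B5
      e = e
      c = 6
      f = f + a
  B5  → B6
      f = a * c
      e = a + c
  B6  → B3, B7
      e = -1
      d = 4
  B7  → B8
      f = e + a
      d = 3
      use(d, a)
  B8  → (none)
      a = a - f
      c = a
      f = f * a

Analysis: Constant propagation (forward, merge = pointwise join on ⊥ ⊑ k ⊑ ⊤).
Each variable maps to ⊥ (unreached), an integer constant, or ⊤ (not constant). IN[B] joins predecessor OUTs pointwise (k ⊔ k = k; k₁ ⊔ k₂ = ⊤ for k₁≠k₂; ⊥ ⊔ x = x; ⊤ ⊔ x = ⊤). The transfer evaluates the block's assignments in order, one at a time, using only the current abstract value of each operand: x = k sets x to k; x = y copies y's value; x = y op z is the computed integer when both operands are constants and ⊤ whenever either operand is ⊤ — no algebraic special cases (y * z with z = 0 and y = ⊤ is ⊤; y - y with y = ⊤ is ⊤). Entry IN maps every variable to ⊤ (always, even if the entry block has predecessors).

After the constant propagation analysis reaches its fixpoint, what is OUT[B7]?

Fixpoint table:
  B0:   IN=(all ⊤)   OUT=(all ⊤)
  B1:   IN=(all ⊤)   OUT=(all ⊤)
  B2:   IN=(all ⊤)   OUT=(all ⊤)
  B3:   IN=(all ⊤)   OUT={f:3; rest ⊤}
  B4:   IN={f:3; rest ⊤}   OUT={c:6; rest ⊤}
  B5:   IN={c:6; rest ⊤}   OUT={c:6; rest ⊤}
  B6:   IN={c:6; rest ⊤}   OUT={c:6, d:4, e:-1; rest ⊤}
  B7:   IN={c:6, d:4, e:-1; rest ⊤}   OUT={c:6, d:3, e:-1; rest ⊤}
  B8:   IN={c:6, d:3, e:-1; rest ⊤}   OUT={d:3, e:-1; rest ⊤}

Merge at B7: IN[B7] = OUT[B6] = {a: ⊤, b: ⊤, c: 6, d: 4, e: -1, f: ⊤}
Applying B7's transfer function to that IN value gives OUT[B7] (row B7 above).

Answer: {a: ⊤, b: ⊤, c: 6, d: 3, e: -1, f: ⊤}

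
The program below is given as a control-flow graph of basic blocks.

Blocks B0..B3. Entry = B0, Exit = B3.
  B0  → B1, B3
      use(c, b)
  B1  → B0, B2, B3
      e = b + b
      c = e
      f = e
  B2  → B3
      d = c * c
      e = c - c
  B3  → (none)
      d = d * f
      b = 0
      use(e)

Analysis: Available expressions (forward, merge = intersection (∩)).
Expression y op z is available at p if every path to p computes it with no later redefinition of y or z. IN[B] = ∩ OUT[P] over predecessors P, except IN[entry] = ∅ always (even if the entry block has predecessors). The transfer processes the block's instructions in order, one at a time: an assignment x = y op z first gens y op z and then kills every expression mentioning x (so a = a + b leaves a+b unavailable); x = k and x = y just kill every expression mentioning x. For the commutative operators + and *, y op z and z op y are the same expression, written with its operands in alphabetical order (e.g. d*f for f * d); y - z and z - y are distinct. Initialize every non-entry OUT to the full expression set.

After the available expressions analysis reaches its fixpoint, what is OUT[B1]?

Fixpoint table:
  B0:  IN={}  OUT={}
  B1:  IN={}  OUT={b+b}
  B2:  IN={b+b}  OUT={b+b, c*c, c-c}
  B3:  IN={}  OUT={}

Merge at B1: IN[B1] = OUT[B0] = {}
Applying B1's transfer function to that IN value gives OUT[B1] (row B1 above).

Answer: {b+b}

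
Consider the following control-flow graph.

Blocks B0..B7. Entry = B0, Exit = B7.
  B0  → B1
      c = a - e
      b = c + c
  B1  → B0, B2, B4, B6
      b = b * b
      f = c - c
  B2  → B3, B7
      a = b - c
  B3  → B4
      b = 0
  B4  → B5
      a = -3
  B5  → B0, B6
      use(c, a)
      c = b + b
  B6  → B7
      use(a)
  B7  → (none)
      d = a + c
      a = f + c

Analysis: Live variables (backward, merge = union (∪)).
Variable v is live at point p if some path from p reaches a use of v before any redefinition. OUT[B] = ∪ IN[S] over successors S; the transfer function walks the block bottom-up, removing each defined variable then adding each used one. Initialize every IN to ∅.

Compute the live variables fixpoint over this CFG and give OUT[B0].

Fixpoint table:
  B0:  IN={a, e}  OUT={a, b, c, e}
  B1:  IN={a, b, c, e}  OUT={a, b, c, e, f}
  B2:  IN={b, c, e, f}  OUT={a, c, e, f}
  B3:  IN={c, e, f}  OUT={b, c, e, f}
  B4:  IN={b, c, e, f}  OUT={a, b, c, e, f}
  B5:  IN={a, b, c, e, f}  OUT={a, c, e, f}
  B6:  IN={a, c, f}  OUT={a, c, f}
  B7:  IN={a, c, f}  OUT={}

Merge at B0: OUT[B0] = IN[B1] = {a, b, c, e}

Answer: {a, b, c, e}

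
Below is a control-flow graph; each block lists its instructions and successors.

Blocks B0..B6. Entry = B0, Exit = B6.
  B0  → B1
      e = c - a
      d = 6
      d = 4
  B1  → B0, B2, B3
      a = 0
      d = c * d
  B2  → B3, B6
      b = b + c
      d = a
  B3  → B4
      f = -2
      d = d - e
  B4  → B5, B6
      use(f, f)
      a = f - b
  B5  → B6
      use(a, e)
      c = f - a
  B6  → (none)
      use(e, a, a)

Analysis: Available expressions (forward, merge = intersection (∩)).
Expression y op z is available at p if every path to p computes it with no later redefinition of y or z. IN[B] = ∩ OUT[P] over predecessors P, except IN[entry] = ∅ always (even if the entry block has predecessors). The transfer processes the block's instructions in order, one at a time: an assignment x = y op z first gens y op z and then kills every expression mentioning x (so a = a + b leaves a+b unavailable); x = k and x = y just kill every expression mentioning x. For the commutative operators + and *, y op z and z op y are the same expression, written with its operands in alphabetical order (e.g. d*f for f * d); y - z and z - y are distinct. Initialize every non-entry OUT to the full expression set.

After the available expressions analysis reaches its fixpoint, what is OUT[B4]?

Fixpoint table:
  B0:   IN={}   OUT={c-a}
  B1:   IN={c-a}   OUT={}
  B2:   IN={}   OUT={}
  B3:   IN={}   OUT={}
  B4:   IN={}   OUT={f-b}
  B5:   IN={f-b}   OUT={f-a, f-b}
  B6:   IN={}   OUT={}

Merge at B4: IN[B4] = OUT[B3] = {}
Applying B4's transfer function to that IN value gives OUT[B4] (row B4 above).

Answer: {f-b}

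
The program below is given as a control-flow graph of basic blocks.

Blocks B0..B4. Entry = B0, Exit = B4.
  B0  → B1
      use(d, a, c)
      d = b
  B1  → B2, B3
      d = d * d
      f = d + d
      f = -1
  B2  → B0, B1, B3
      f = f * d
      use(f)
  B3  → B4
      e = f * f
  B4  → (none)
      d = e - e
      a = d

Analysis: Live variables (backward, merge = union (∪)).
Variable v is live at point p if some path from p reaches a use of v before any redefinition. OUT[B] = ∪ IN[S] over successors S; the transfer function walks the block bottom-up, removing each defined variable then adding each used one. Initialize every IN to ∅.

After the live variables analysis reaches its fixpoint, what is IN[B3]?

Answer: {f}

Derivation:
Fixpoint table:
  B0: | IN={a, b, c, d} | OUT={a, b, c, d}
  B1: | IN={a, b, c, d} | OUT={a, b, c, d, f}
  B2: | IN={a, b, c, d, f} | OUT={a, b, c, d, f}
  B3: | IN={f} | OUT={e}
  B4: | IN={e} | OUT={}

Merge at B3: OUT[B3] = IN[B4] = {e}
Applying B3's transfer function to that OUT value gives IN[B3] (row B3 above).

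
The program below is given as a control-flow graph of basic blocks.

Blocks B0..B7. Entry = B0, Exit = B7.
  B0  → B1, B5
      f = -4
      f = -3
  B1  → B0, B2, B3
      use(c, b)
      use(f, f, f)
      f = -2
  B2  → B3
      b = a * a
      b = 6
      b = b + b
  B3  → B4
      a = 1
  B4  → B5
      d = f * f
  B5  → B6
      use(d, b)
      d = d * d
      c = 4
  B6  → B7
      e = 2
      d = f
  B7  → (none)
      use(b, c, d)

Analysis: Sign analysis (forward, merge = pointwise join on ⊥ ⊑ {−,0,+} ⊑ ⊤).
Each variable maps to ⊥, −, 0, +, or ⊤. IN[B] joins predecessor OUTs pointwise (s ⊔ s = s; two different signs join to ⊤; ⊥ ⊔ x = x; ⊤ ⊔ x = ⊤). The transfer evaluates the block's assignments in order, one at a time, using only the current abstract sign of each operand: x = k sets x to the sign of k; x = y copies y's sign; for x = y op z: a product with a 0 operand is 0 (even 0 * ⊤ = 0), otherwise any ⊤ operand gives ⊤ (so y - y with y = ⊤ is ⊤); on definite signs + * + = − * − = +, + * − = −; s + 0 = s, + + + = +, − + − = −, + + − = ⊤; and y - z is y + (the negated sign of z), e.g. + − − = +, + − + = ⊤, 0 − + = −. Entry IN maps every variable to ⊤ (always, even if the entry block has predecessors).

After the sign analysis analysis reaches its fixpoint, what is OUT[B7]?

Answer: {a: ⊤, b: ⊤, c: +, d: -, e: +, f: -}

Trace:
Converged values:
  B0:   IN=(all ⊤)   OUT={f:-; rest ⊤}
  B1:   IN={f:-; rest ⊤}   OUT={f:-; rest ⊤}
  B2:   IN={f:-; rest ⊤}   OUT={b:+, f:-; rest ⊤}
  B3:   IN={f:-; rest ⊤}   OUT={a:+, f:-; rest ⊤}
  B4:   IN={a:+, f:-; rest ⊤}   OUT={a:+, d:+, f:-; rest ⊤}
  B5:   IN={f:-; rest ⊤}   OUT={c:+, f:-; rest ⊤}
  B6:   IN={c:+, f:-; rest ⊤}   OUT={c:+, d:-, e:+, f:-; rest ⊤}
  B7:   IN={c:+, d:-, e:+, f:-; rest ⊤}   OUT={c:+, d:-, e:+, f:-; rest ⊤}

Merge at B7: IN[B7] = OUT[B6] = {a: ⊤, b: ⊤, c: +, d: -, e: +, f: -}
Applying B7's transfer function to that IN value gives OUT[B7] (row B7 above).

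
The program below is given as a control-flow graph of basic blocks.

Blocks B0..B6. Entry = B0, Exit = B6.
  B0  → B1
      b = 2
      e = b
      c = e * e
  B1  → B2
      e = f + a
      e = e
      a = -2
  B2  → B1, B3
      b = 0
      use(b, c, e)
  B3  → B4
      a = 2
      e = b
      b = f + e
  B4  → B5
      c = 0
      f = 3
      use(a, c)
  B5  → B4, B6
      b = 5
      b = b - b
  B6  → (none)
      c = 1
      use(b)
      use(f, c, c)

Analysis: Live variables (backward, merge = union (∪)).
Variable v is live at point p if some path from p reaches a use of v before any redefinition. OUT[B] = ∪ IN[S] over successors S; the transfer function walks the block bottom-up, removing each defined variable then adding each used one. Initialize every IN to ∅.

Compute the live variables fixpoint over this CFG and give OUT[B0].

Per-block solution:
  B0: | IN={a, f} | OUT={a, c, f}
  B1: | IN={a, c, f} | OUT={a, c, e, f}
  B2: | IN={a, c, e, f} | OUT={a, b, c, f}
  B3: | IN={b, f} | OUT={a}
  B4: | IN={a} | OUT={a, f}
  B5: | IN={a, f} | OUT={a, b, f}
  B6: | IN={b, f} | OUT={}

Merge at B0: OUT[B0] = IN[B1] = {a, c, f}

Answer: {a, c, f}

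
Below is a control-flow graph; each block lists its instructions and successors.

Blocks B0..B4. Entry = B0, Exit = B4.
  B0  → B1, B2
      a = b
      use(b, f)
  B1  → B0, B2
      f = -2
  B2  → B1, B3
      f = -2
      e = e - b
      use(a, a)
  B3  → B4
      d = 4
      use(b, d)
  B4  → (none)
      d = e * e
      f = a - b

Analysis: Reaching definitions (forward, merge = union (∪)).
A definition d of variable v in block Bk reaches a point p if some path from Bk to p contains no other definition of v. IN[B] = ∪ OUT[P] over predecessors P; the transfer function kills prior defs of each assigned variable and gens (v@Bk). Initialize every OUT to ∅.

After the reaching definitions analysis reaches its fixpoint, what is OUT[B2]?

Answer: {a@B0, e@B2, f@B2}

Trace:
Per-block solution:
  B0:   IN={a@B0, e@B2, f@B1}   OUT={a@B0, e@B2, f@B1}
  B1:   IN={a@B0, e@B2, f@B1, f@B2}   OUT={a@B0, e@B2, f@B1}
  B2:   IN={a@B0, e@B2, f@B1}   OUT={a@B0, e@B2, f@B2}
  B3:   IN={a@B0, e@B2, f@B2}   OUT={a@B0, d@B3, e@B2, f@B2}
  B4:   IN={a@B0, d@B3, e@B2, f@B2}   OUT={a@B0, d@B4, e@B2, f@B4}

Merge at B2: IN[B2] = OUT[B0] ⊔ OUT[B1] = {a@B0, e@B2, f@B1}
Applying B2's transfer function to that IN value gives OUT[B2] (row B2 above).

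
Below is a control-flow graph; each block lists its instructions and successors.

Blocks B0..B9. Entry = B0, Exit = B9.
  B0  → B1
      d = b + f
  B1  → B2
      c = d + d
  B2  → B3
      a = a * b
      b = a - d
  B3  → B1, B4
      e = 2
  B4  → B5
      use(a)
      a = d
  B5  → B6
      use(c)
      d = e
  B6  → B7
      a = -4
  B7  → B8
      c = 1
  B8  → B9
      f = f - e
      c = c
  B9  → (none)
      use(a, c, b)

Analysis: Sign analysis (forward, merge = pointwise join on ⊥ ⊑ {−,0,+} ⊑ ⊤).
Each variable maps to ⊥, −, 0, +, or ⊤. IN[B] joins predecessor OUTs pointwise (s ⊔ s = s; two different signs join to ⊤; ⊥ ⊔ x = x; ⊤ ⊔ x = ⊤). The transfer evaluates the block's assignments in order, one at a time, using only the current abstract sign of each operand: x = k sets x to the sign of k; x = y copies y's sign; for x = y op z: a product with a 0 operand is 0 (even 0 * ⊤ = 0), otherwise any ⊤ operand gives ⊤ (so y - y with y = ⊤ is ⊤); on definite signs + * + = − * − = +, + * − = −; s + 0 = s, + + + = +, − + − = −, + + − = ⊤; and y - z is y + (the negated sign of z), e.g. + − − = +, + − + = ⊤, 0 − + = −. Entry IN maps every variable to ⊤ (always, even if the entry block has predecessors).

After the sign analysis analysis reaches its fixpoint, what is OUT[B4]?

Converged values:
  B0:  IN=(all ⊤)  OUT=(all ⊤)
  B1:  IN=(all ⊤)  OUT=(all ⊤)
  B2:  IN=(all ⊤)  OUT=(all ⊤)
  B3:  IN=(all ⊤)  OUT={e:+; rest ⊤}
  B4:  IN={e:+; rest ⊤}  OUT={e:+; rest ⊤}
  B5:  IN={e:+; rest ⊤}  OUT={d:+, e:+; rest ⊤}
  B6:  IN={d:+, e:+; rest ⊤}  OUT={a:-, d:+, e:+; rest ⊤}
  B7:  IN={a:-, d:+, e:+; rest ⊤}  OUT={a:-, c:+, d:+, e:+; rest ⊤}
  B8:  IN={a:-, c:+, d:+, e:+; rest ⊤}  OUT={a:-, c:+, d:+, e:+; rest ⊤}
  B9:  IN={a:-, c:+, d:+, e:+; rest ⊤}  OUT={a:-, c:+, d:+, e:+; rest ⊤}

Merge at B4: IN[B4] = OUT[B3] = {a: ⊤, b: ⊤, c: ⊤, d: ⊤, e: +, f: ⊤}
Applying B4's transfer function to that IN value gives OUT[B4] (row B4 above).

Answer: {a: ⊤, b: ⊤, c: ⊤, d: ⊤, e: +, f: ⊤}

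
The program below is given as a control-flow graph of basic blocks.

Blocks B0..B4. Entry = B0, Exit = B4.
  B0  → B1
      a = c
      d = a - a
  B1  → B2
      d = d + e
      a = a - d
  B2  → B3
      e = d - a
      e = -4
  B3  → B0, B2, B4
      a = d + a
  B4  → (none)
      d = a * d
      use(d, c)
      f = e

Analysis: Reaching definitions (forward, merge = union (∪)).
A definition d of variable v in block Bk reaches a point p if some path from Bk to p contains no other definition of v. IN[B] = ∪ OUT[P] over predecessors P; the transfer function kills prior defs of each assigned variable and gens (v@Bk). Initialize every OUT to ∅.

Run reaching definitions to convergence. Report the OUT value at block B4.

Answer: {a@B3, d@B4, e@B2, f@B4}

Derivation:
Converged values:
  B0:  IN={a@B3, d@B1, e@B2}  OUT={a@B0, d@B0, e@B2}
  B1:  IN={a@B0, d@B0, e@B2}  OUT={a@B1, d@B1, e@B2}
  B2:  IN={a@B1, a@B3, d@B1, e@B2}  OUT={a@B1, a@B3, d@B1, e@B2}
  B3:  IN={a@B1, a@B3, d@B1, e@B2}  OUT={a@B3, d@B1, e@B2}
  B4:  IN={a@B3, d@B1, e@B2}  OUT={a@B3, d@B4, e@B2, f@B4}

Merge at B4: IN[B4] = OUT[B3] = {a@B3, d@B1, e@B2}
Applying B4's transfer function to that IN value gives OUT[B4] (row B4 above).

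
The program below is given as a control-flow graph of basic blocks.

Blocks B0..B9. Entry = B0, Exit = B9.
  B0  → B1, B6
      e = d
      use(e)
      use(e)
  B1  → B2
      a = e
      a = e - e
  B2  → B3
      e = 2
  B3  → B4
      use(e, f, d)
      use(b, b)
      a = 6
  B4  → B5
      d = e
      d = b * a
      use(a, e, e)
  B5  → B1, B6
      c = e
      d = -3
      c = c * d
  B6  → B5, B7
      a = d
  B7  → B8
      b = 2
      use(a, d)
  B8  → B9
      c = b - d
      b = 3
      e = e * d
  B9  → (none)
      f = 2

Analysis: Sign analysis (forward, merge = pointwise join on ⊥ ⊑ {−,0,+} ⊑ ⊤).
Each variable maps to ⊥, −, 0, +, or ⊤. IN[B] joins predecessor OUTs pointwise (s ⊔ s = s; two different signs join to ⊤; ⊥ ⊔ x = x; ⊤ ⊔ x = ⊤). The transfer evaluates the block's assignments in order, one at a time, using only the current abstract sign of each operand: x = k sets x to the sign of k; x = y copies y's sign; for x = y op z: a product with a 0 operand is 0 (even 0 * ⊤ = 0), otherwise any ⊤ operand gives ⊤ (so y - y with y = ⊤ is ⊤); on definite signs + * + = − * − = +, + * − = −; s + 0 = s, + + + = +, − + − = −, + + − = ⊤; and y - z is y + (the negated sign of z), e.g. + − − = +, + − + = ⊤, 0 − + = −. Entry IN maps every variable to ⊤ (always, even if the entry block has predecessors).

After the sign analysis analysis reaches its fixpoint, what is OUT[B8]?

Converged values:
  B0:  IN=(all ⊤)  OUT=(all ⊤)
  B1:  IN=(all ⊤)  OUT=(all ⊤)
  B2:  IN=(all ⊤)  OUT={e:+; rest ⊤}
  B3:  IN={e:+; rest ⊤}  OUT={a:+, e:+; rest ⊤}
  B4:  IN={a:+, e:+; rest ⊤}  OUT={a:+, e:+; rest ⊤}
  B5:  IN=(all ⊤)  OUT={d:-; rest ⊤}
  B6:  IN=(all ⊤)  OUT=(all ⊤)
  B7:  IN=(all ⊤)  OUT={b:+; rest ⊤}
  B8:  IN={b:+; rest ⊤}  OUT={b:+; rest ⊤}
  B9:  IN={b:+; rest ⊤}  OUT={b:+, f:+; rest ⊤}

Merge at B8: IN[B8] = OUT[B7] = {a: ⊤, b: +, c: ⊤, d: ⊤, e: ⊤, f: ⊤}
Applying B8's transfer function to that IN value gives OUT[B8] (row B8 above).

Answer: {a: ⊤, b: +, c: ⊤, d: ⊤, e: ⊤, f: ⊤}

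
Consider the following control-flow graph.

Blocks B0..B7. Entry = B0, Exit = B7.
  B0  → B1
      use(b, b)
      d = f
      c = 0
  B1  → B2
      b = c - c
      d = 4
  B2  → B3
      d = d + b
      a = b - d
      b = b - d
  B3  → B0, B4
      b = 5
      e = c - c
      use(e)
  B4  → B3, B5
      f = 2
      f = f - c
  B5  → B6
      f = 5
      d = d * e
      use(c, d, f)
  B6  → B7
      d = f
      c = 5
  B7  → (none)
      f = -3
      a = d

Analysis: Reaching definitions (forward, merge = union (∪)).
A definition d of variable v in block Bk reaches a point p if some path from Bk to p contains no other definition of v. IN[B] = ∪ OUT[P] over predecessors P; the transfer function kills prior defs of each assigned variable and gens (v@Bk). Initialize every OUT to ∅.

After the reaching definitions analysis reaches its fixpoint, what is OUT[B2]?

Answer: {a@B2, b@B2, c@B0, d@B2, e@B3, f@B4}

Working:
Converged values:
  B0: | IN={a@B2, b@B3, c@B0, d@B2, e@B3, f@B4} | OUT={a@B2, b@B3, c@B0, d@B0, e@B3, f@B4}
  B1: | IN={a@B2, b@B3, c@B0, d@B0, e@B3, f@B4} | OUT={a@B2, b@B1, c@B0, d@B1, e@B3, f@B4}
  B2: | IN={a@B2, b@B1, c@B0, d@B1, e@B3, f@B4} | OUT={a@B2, b@B2, c@B0, d@B2, e@B3, f@B4}
  B3: | IN={a@B2, b@B2, b@B3, c@B0, d@B2, e@B3, f@B4} | OUT={a@B2, b@B3, c@B0, d@B2, e@B3, f@B4}
  B4: | IN={a@B2, b@B3, c@B0, d@B2, e@B3, f@B4} | OUT={a@B2, b@B3, c@B0, d@B2, e@B3, f@B4}
  B5: | IN={a@B2, b@B3, c@B0, d@B2, e@B3, f@B4} | OUT={a@B2, b@B3, c@B0, d@B5, e@B3, f@B5}
  B6: | IN={a@B2, b@B3, c@B0, d@B5, e@B3, f@B5} | OUT={a@B2, b@B3, c@B6, d@B6, e@B3, f@B5}
  B7: | IN={a@B2, b@B3, c@B6, d@B6, e@B3, f@B5} | OUT={a@B7, b@B3, c@B6, d@B6, e@B3, f@B7}

Merge at B2: IN[B2] = OUT[B1] = {a@B2, b@B1, c@B0, d@B1, e@B3, f@B4}
Applying B2's transfer function to that IN value gives OUT[B2] (row B2 above).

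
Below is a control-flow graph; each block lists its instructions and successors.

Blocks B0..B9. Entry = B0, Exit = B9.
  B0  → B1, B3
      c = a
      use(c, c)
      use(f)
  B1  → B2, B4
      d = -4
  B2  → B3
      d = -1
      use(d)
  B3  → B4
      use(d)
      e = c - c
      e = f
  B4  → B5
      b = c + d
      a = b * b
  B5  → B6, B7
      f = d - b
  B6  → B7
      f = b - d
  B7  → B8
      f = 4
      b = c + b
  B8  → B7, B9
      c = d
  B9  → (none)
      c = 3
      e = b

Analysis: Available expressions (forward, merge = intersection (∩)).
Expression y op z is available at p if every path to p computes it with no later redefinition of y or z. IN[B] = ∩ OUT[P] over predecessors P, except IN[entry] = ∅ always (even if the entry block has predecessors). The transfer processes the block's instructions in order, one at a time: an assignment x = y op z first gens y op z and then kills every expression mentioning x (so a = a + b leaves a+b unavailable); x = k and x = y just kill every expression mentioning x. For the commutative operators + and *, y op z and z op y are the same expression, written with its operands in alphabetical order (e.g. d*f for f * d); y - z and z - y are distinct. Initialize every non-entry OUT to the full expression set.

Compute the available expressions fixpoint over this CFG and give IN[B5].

Fixpoint table:
  B0: | IN={} | OUT={}
  B1: | IN={} | OUT={}
  B2: | IN={} | OUT={}
  B3: | IN={} | OUT={c-c}
  B4: | IN={} | OUT={b*b, c+d}
  B5: | IN={b*b, c+d} | OUT={b*b, c+d, d-b}
  B6: | IN={b*b, c+d, d-b} | OUT={b*b, b-d, c+d, d-b}
  B7: | IN={} | OUT={}
  B8: | IN={} | OUT={}
  B9: | IN={} | OUT={}

Merge at B5: IN[B5] = OUT[B4] = {b*b, c+d}

Answer: {b*b, c+d}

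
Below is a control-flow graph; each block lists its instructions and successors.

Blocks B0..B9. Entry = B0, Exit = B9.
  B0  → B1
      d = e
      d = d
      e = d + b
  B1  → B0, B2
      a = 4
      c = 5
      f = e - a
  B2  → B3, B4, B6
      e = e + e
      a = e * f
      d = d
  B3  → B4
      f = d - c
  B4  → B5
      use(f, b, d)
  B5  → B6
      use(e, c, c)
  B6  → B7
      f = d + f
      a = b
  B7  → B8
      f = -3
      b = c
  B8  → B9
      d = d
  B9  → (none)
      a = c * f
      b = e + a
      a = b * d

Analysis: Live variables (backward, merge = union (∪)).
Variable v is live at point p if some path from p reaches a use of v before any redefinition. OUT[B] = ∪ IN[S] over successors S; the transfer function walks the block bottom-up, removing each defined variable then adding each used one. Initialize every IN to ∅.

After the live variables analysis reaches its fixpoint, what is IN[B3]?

Fixpoint table:
  B0: | IN={b, e} | OUT={b, d, e}
  B1: | IN={b, d, e} | OUT={b, c, d, e, f}
  B2: | IN={b, c, d, e, f} | OUT={b, c, d, e, f}
  B3: | IN={b, c, d, e} | OUT={b, c, d, e, f}
  B4: | IN={b, c, d, e, f} | OUT={b, c, d, e, f}
  B5: | IN={b, c, d, e, f} | OUT={b, c, d, e, f}
  B6: | IN={b, c, d, e, f} | OUT={c, d, e}
  B7: | IN={c, d, e} | OUT={c, d, e, f}
  B8: | IN={c, d, e, f} | OUT={c, d, e, f}
  B9: | IN={c, d, e, f} | OUT={}

Merge at B3: OUT[B3] = IN[B4] = {b, c, d, e, f}
Applying B3's transfer function to that OUT value gives IN[B3] (row B3 above).

Answer: {b, c, d, e}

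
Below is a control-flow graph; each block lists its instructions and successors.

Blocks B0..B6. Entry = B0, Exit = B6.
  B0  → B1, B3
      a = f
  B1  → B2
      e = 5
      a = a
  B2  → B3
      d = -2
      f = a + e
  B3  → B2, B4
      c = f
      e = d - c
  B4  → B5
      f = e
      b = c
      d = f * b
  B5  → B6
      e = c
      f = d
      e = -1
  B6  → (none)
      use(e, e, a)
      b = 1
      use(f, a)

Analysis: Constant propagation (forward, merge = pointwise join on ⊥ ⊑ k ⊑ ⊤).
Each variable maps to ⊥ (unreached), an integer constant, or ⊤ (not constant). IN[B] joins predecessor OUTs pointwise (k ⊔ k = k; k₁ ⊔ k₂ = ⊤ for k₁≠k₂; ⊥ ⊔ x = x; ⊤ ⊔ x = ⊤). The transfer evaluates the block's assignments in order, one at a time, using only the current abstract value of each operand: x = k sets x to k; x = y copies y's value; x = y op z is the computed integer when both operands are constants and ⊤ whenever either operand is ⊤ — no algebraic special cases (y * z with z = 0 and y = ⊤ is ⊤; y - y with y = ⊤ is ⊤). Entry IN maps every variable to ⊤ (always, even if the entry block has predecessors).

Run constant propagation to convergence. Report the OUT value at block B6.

Converged values:
  B0:   IN=(all ⊤)   OUT=(all ⊤)
  B1:   IN=(all ⊤)   OUT={e:5; rest ⊤}
  B2:   IN=(all ⊤)   OUT={d:-2; rest ⊤}
  B3:   IN=(all ⊤)   OUT=(all ⊤)
  B4:   IN=(all ⊤)   OUT=(all ⊤)
  B5:   IN=(all ⊤)   OUT={e:-1; rest ⊤}
  B6:   IN={e:-1; rest ⊤}   OUT={b:1, e:-1; rest ⊤}

Merge at B6: IN[B6] = OUT[B5] = {a: ⊤, b: ⊤, c: ⊤, d: ⊤, e: -1, f: ⊤}
Applying B6's transfer function to that IN value gives OUT[B6] (row B6 above).

Answer: {a: ⊤, b: 1, c: ⊤, d: ⊤, e: -1, f: ⊤}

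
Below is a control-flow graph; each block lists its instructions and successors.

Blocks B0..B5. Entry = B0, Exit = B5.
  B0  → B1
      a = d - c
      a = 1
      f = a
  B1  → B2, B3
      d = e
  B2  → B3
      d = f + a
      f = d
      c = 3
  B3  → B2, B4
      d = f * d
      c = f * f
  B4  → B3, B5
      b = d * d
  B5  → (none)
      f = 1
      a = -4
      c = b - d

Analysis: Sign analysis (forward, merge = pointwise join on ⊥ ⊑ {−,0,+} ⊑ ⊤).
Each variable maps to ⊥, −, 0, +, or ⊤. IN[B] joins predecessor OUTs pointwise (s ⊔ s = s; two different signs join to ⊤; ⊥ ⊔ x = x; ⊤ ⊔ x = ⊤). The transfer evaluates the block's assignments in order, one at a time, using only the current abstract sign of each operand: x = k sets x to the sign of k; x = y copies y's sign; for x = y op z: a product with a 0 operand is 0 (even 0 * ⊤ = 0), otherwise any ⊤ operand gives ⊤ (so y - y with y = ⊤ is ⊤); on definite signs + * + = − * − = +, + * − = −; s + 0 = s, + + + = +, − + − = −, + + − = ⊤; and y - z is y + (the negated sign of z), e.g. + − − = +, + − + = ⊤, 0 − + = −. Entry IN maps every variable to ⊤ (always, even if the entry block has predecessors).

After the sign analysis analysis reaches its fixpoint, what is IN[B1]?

Answer: {a: +, b: ⊤, c: ⊤, d: ⊤, e: ⊤, f: +}

Working:
Per-block solution:
  B0:   IN=(all ⊤)   OUT={a:+, f:+; rest ⊤}
  B1:   IN={a:+, f:+; rest ⊤}   OUT={a:+, f:+; rest ⊤}
  B2:   IN={a:+, f:+; rest ⊤}   OUT={a:+, c:+, d:+, f:+; rest ⊤}
  B3:   IN={a:+, f:+; rest ⊤}   OUT={a:+, c:+, f:+; rest ⊤}
  B4:   IN={a:+, c:+, f:+; rest ⊤}   OUT={a:+, c:+, f:+; rest ⊤}
  B5:   IN={a:+, c:+, f:+; rest ⊤}   OUT={a:-, f:+; rest ⊤}

Merge at B1: IN[B1] = OUT[B0] = {a: +, b: ⊤, c: ⊤, d: ⊤, e: ⊤, f: +}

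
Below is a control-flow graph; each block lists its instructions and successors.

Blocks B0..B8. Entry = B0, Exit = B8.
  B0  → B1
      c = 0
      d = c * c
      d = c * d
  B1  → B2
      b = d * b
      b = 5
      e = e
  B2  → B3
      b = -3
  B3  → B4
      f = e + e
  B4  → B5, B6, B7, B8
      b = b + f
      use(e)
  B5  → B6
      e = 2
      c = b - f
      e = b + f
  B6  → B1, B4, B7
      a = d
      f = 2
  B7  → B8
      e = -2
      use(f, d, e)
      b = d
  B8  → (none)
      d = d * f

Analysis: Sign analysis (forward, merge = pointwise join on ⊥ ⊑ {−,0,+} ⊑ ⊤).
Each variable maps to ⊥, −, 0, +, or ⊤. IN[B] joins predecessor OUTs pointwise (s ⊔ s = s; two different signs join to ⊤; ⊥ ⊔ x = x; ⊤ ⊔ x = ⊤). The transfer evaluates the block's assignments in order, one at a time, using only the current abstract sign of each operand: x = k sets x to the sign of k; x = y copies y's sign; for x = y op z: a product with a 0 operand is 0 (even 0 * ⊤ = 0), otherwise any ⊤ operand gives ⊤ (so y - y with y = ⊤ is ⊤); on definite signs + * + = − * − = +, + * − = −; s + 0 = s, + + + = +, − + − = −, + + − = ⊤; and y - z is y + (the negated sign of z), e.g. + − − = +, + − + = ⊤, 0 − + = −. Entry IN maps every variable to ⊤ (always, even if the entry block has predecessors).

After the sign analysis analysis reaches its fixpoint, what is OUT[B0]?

Converged values:
  B0:   IN=(all ⊤)   OUT={c:0, d:0; rest ⊤}
  B1:   IN={d:0; rest ⊤}   OUT={b:+, d:0; rest ⊤}
  B2:   IN={b:+, d:0; rest ⊤}   OUT={b:-, d:0; rest ⊤}
  B3:   IN={b:-, d:0; rest ⊤}   OUT={b:-, d:0; rest ⊤}
  B4:   IN={d:0; rest ⊤}   OUT={d:0; rest ⊤}
  B5:   IN={d:0; rest ⊤}   OUT={d:0; rest ⊤}
  B6:   IN={d:0; rest ⊤}   OUT={a:0, d:0, f:+; rest ⊤}
  B7:   IN={d:0; rest ⊤}   OUT={b:0, d:0, e:-; rest ⊤}
  B8:   IN={d:0; rest ⊤}   OUT={d:0; rest ⊤}

B0 is the boundary node: IN[B0] = {a: ⊤, b: ⊤, c: ⊤, d: ⊤, e: ⊤, f: ⊤}
Applying B0's transfer function to that IN value gives OUT[B0] (row B0 above).

Answer: {a: ⊤, b: ⊤, c: 0, d: 0, e: ⊤, f: ⊤}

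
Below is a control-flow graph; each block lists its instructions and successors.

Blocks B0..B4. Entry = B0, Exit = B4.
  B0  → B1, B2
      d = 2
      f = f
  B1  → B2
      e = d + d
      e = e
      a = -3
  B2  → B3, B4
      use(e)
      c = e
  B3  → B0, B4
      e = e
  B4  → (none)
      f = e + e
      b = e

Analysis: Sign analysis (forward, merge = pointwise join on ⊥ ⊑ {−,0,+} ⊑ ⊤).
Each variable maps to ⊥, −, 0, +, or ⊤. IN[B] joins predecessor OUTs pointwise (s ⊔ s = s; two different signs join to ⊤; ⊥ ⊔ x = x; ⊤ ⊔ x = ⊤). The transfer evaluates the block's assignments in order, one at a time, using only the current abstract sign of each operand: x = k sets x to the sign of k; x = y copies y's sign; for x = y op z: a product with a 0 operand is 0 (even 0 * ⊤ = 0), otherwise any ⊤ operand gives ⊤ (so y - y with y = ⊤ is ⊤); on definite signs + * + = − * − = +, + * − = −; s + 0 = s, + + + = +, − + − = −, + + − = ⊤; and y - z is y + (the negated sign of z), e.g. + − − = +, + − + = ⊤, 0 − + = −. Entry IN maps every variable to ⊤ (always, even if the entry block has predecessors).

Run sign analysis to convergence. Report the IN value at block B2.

Fixpoint table:
  B0:   IN=(all ⊤)   OUT={d:+; rest ⊤}
  B1:   IN={d:+; rest ⊤}   OUT={a:-, d:+, e:+; rest ⊤}
  B2:   IN={d:+; rest ⊤}   OUT={d:+; rest ⊤}
  B3:   IN={d:+; rest ⊤}   OUT={d:+; rest ⊤}
  B4:   IN={d:+; rest ⊤}   OUT={d:+; rest ⊤}

Merge at B2: IN[B2] = OUT[B0] ⊔ OUT[B1] = {a: ⊤, b: ⊤, c: ⊤, d: +, e: ⊤, f: ⊤}

Answer: {a: ⊤, b: ⊤, c: ⊤, d: +, e: ⊤, f: ⊤}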